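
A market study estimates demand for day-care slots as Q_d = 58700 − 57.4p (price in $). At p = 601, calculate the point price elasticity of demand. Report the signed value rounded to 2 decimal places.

-1.43

dQ_d/dp = −57.4. At p = 601, Q_d = 58700 − 57.4(601) = 24202.6.
Ed = (dQ_d/dp)·(p/Q_d) = −57.4 × (601/24202.6) = -1.4253…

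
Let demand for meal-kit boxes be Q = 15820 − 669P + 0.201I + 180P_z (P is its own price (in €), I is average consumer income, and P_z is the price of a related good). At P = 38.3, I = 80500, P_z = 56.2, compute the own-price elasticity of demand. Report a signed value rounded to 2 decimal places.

At the given values, Q = 15820 − 669(38.3) + 0.201(80500) + 180(56.2) = 16493.8.
∂Q/∂P = −669.
E = (-669) × (38.3/16493.8) = -1.5534…

-1.55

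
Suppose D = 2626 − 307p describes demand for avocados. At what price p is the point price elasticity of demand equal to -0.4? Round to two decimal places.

2.44

Ed = −307p/(2626 − 307p). Set this equal to -0.4:
307p = 0.4·(2626 − 307p) ⇒ 307p(1 + 0.4) = 0.4·2626
p = 0.4·2626 / (307·1.4) = 2.4439…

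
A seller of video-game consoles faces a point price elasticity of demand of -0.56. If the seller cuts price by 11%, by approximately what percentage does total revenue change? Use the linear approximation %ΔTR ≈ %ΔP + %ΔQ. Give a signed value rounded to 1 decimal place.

-4.8%

%ΔQ ≈ Ed × %ΔP = (-0.56) × (-11%) = +6.1600%
%ΔTR ≈ %ΔP + %ΔQ = (-11%) + (+6.1600%) = -4.8400%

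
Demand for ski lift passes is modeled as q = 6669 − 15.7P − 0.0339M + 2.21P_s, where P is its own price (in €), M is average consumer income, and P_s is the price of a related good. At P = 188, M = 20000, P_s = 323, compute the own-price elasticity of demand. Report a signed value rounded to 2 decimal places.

At the given values, q = 6669 − 15.7(188) − 0.0339(20000) + 2.21(323) = 3753.23.
∂q/∂P = −15.7.
E = (-15.7) × (188/3753.23) = -0.7864…

-0.79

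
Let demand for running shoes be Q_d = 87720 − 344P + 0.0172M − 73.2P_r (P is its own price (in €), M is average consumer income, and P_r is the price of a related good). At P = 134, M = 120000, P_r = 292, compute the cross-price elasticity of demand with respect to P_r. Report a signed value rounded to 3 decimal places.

-0.958

At the given values, Q_d = 87720 − 344(134) + 0.0172(120000) − 73.2(292) = 22313.6.
∂Q_d/∂P_r = -73.2.
E = (-73.2) × (292/22313.6) = -0.95790…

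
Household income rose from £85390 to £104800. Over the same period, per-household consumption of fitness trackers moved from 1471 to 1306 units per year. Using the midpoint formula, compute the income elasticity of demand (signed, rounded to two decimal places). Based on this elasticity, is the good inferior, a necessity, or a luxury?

-0.58; inferior

%ΔQ = (1306 − 1471)/[( 1471 + 1306)/2] = -165/1388.5 = -0.118833…
%ΔIncome = (104800 − 85390)/[( 85390 + 104800)/2] = 19410/95095 = 0.204111…
E_income = (-165/1388.5) / (19410/95095) = -0.5821…
E_income < 0 ⇒ inferior good.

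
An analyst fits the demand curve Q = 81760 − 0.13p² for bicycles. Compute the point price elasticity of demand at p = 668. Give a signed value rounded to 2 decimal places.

dQ/dp = −2·0.13·p = -173.68. At p = 668, Q = 23750.88.
Ed = (dQ/dp)·(p/Q) = (-173.68) × (668/23750.88) = -4.8847…

-4.88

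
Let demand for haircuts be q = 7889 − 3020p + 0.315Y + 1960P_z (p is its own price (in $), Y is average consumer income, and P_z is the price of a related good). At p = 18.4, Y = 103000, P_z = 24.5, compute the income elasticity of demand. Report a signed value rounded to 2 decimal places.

0.99

At the given values, q = 7889 − 3020(18.4) + 0.315(103000) + 1960(24.5) = 32786.
∂q/∂Y = 0.315.
E = (0.315) × (103000/32786) = 0.9895…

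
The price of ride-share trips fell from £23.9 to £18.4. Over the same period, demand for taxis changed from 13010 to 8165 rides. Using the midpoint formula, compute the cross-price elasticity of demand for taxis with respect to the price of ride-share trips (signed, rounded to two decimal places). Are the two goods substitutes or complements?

1.76; substitutes

%ΔQ_{taxis} = (8165 − 13010)/avg = -4845/10587.5 = -0.457615…
%ΔP_{ride-share trips} = (18.4 − 23.9)/avg = -5.5/21.15 = -0.260047…
E_cross = (-4845/10587.5) / (-5.5/21.15) = 1.7597…
E_cross > 0 ⇒ the goods are substitutes.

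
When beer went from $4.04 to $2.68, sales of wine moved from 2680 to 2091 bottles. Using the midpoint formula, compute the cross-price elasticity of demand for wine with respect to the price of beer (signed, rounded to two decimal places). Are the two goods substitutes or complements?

0.61; substitutes

%ΔQ_{wine} = (2091 − 2680)/avg = -589/2385.5 = -0.246908…
%ΔP_{beer} = (2.68 − 4.04)/avg = -1.36/3.36 = -0.404761…
E_cross = (-589/2385.5) / (-1.36/3.36) = 0.6100…
E_cross > 0 ⇒ the goods are substitutes.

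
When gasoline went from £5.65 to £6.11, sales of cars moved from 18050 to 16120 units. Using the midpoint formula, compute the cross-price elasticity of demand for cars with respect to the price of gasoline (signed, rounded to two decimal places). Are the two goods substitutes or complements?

-1.44; complements

%ΔQ_{cars} = (16120 − 18050)/avg = -1930/17085 = -0.112964…
%ΔP_{gasoline} = (6.11 − 5.65)/avg = 0.46/5.88 = 0.078231…
E_cross = (-1930/17085) / (0.46/5.88) = -1.4439…
E_cross < 0 ⇒ the goods are complements.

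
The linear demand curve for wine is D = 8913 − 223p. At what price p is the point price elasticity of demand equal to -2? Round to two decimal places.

26.65

Ed = −223p/(8913 − 223p). Set this equal to -2:
223p = 2·(8913 − 223p) ⇒ 223p(1 + 2) = 2·8913
p = 2·8913 / (223·3) = 26.6457…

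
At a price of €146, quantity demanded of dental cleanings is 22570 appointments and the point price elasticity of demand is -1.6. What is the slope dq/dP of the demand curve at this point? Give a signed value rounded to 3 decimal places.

Ed = (dq/dP)·(P/q) ⇒ dq/dP = Ed·q/P = (-1.6)·22570/146 = -247.34246…

-247.342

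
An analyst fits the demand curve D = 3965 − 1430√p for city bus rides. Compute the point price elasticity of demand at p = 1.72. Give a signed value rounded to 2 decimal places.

dD/dp = −1430/(2√p) = -545.182. At p = 1.72, D = 2089.57.
Ed = (dD/dp)·(p/D) = (-545.182) × (1.72/2089.57) = -0.4487…

-0.45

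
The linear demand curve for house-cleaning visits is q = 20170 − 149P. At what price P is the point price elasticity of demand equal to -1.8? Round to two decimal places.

87.02

Ed = −149P/(20170 − 149P). Set this equal to -1.8:
149P = 1.8·(20170 − 149P) ⇒ 149P(1 + 1.8) = 1.8·20170
P = 1.8·20170 / (149·2.8) = 87.0230…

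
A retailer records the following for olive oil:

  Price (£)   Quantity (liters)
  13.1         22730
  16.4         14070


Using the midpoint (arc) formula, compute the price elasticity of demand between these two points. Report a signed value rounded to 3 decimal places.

%ΔQ = (14070 − 22730) / [(22730 + 14070)/2] = -8660/18400 = -0.470652…
%ΔP = (16.4 − 13.1) / [(13.1 + 16.4)/2] = 3.3/14.75 = 0.223728…
Arc Ed = %ΔQ / %ΔP = (-8660/18400) / (3.3/14.75) = -2.10367…

-2.104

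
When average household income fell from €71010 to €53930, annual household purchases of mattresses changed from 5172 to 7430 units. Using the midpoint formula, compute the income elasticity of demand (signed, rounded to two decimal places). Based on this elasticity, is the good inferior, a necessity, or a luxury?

%ΔQ = (7430 − 5172)/[( 5172 + 7430)/2] = 2258/6301 = 0.358355…
%ΔIncome = (53930 − 71010)/[( 71010 + 53930)/2] = -17080/62470 = -0.273411…
E_income = (2258/6301) / (-17080/62470) = -1.3106…
E_income < 0 ⇒ inferior good.

-1.31; inferior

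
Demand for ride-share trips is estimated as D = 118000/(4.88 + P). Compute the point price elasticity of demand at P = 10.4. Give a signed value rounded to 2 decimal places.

dD/dP = −118000/(4.88 + P)² = -505.4. At P = 10.4, D = 7722.51.
Ed = (dD/dP)·(P/D) = (-505.4) × (10.4/7722.51) = -0.6806…

-0.68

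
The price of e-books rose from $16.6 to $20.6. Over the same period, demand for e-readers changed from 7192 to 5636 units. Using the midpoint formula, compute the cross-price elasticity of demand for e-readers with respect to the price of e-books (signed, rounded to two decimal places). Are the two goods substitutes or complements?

%ΔQ_{e-readers} = (5636 − 7192)/avg = -1556/6414 = -0.242594…
%ΔP_{e-books} = (20.6 − 16.6)/avg = 4/18.6 = 0.215053…
E_cross = (-1556/6414) / (4/18.6) = -1.1280…
E_cross < 0 ⇒ the goods are complements.

-1.13; complements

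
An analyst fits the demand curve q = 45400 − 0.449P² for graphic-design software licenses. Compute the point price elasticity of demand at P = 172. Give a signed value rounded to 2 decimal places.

-0.83

dq/dP = −2·0.449·P = -154.456. At P = 172, q = 32116.784.
Ed = (dq/dP)·(P/q) = (-154.456) × (172/32116.784) = -0.8271…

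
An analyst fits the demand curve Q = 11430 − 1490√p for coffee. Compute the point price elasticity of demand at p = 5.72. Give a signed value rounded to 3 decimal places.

-0.227

dQ/dp = −1490/(2√p) = -311.5. At p = 5.72, Q = 7866.44.
Ed = (dQ/dp)·(p/Q) = (-311.5) × (5.72/7866.44) = -0.22650…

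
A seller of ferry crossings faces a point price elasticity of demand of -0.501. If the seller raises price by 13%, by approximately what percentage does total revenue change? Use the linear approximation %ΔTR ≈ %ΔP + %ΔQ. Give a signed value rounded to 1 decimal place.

+6.5%

%ΔQ ≈ Ed × %ΔP = (-0.501) × (+13%) = -6.5130%
%ΔTR ≈ %ΔP + %ΔQ = (+13%) + (-6.5130%) = +6.4870%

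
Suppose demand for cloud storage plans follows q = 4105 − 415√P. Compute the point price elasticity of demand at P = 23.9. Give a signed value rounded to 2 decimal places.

-0.49

dq/dP = −415/(2√P) = -42.4443. At P = 23.9, q = 2076.16.
Ed = (dq/dP)·(P/q) = (-42.4443) × (23.9/2076.16) = -0.4886…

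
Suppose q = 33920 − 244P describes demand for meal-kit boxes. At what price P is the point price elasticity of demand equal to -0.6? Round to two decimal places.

52.13

Ed = −244P/(33920 − 244P). Set this equal to -0.6:
244P = 0.6·(33920 − 244P) ⇒ 244P(1 + 0.6) = 0.6·33920
P = 0.6·33920 / (244·1.6) = 52.1311…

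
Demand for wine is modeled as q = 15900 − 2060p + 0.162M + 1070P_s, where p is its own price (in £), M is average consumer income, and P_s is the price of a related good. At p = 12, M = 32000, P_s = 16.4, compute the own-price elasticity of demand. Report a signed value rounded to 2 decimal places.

At the given values, q = 15900 − 2060(12) + 0.162(32000) + 1070(16.4) = 13912.
∂q/∂p = −2060.
E = (-2060) × (12/13912) = -1.7768…

-1.78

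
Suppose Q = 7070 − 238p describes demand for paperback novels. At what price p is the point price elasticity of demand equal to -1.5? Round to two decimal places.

17.82

Ed = −238p/(7070 − 238p). Set this equal to -1.5:
238p = 1.5·(7070 − 238p) ⇒ 238p(1 + 1.5) = 1.5·7070
p = 1.5·7070 / (238·2.5) = 17.8235…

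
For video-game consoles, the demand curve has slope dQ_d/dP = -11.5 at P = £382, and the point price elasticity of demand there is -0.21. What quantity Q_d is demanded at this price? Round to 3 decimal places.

Ed = (dQ_d/dP)·(P/Q_d) ⇒ Q_d = (dQ_d/dP)·P/Ed = (-11.5)·382/(-0.21) = 20919.04761…

20919.048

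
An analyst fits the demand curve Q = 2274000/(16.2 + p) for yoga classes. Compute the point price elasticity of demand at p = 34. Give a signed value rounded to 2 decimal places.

dQ/dp = −2274000/(16.2 + p)² = -902.367. At p = 34, Q = 45298.8.
Ed = (dQ/dp)·(p/Q) = (-902.367) × (34/45298.8) = -0.6772…

-0.68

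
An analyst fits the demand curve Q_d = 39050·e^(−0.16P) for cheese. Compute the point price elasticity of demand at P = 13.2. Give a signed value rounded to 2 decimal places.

dQ_d/dP = −0.16·Q_d = -755.981. At P = 13.2, Q_d = 4724.88.
Ed = (dQ_d/dP)·(P/Q_d) = (-755.981) × (13.2/4724.88) = -2.112

-2.11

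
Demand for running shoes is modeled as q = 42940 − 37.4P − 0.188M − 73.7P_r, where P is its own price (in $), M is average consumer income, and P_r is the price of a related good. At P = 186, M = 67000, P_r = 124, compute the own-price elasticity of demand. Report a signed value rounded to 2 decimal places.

At the given values, q = 42940 − 37.4(186) − 0.188(67000) − 73.7(124) = 14248.8.
∂q/∂P = −37.4.
E = (-37.4) × (186/14248.8) = -0.4882…

-0.49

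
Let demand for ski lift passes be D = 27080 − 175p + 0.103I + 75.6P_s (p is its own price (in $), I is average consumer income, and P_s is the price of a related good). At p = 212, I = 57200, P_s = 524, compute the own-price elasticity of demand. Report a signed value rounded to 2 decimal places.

-1.05

At the given values, D = 27080 − 175(212) + 0.103(57200) + 75.6(524) = 35486.
∂D/∂p = −175.
E = (-175) × (212/35486) = -1.0454…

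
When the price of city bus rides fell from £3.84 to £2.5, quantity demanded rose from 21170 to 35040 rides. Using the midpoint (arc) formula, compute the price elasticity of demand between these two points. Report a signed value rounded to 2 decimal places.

%ΔQ = (35040 − 21170) / [(21170 + 35040)/2] = 13870/28105 = 0.493506…
%ΔP = (2.5 − 3.84) / [(3.84 + 2.5)/2] = -1.34/3.17 = -0.422712…
Arc Ed = %ΔQ / %ΔP = (13870/28105) / (-1.34/3.17) = -1.1674…

-1.17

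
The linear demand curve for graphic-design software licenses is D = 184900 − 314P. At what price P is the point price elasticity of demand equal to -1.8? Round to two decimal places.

378.55

Ed = −314P/(184900 − 314P). Set this equal to -1.8:
314P = 1.8·(184900 − 314P) ⇒ 314P(1 + 1.8) = 1.8·184900
P = 1.8·184900 / (314·2.8) = 378.5486…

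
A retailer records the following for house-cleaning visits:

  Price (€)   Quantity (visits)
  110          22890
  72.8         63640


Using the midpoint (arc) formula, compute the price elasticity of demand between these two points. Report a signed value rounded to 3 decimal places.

-2.314

%ΔQ = (63640 − 22890) / [(22890 + 63640)/2] = 40750/43265 = 0.941869…
%ΔP = (72.8 − 110) / [(110 + 72.8)/2] = -37.2/91.4 = -0.407002…
Arc Ed = %ΔQ / %ΔP = (40750/43265) / (-37.2/91.4) = -2.31416…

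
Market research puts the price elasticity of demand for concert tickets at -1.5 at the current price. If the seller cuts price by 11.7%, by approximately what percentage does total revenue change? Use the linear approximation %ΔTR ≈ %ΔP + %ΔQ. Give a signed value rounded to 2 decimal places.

+5.85%

%ΔQ ≈ Ed × %ΔP = (-1.5) × (-11.7%) = +17.5500%
%ΔTR ≈ %ΔP + %ΔQ = (-11.7%) + (+17.5500%) = +5.8500%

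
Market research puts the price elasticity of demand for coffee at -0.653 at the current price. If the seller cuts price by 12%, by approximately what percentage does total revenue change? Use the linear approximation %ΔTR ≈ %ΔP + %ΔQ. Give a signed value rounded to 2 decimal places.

%ΔQ ≈ Ed × %ΔP = (-0.653) × (-12%) = +7.8360%
%ΔTR ≈ %ΔP + %ΔQ = (-12%) + (+7.8360%) = -4.1640%

-4.16%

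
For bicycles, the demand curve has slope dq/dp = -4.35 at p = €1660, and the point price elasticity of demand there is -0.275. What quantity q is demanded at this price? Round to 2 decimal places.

26258.18

Ed = (dq/dp)·(p/q) ⇒ q = (dq/dp)·p/Ed = (-4.35)·1660/(-0.275) = 26258.1818…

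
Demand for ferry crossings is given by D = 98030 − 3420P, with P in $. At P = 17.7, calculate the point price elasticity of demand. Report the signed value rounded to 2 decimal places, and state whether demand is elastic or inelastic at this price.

dD/dP = −3420. At P = 17.7, D = 98030 − 3420(17.7) = 37496.
Ed = (dD/dP)·(P/D) = −3420 × (17.7/37496) = -1.6144…
|Ed| = 1.61 > 1, so demand is elastic.

-1.61; elastic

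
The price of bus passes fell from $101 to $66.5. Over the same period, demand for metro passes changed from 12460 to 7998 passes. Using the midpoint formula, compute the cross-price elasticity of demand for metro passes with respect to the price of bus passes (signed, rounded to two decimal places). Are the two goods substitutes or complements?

%ΔQ_{metro passes} = (7998 − 12460)/avg = -4462/10229 = -0.436210…
%ΔP_{bus passes} = (66.5 − 101)/avg = -34.5/83.75 = -0.411940…
E_cross = (-4462/10229) / (-34.5/83.75) = 1.0589…
E_cross > 0 ⇒ the goods are substitutes.

1.06; substitutes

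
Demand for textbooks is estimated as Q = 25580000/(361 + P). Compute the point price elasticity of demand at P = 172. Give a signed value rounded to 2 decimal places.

-0.32

dQ/dP = −25580000/(361 + P)² = -90.0422. At P = 172, Q = 47992.5.
Ed = (dQ/dP)·(P/Q) = (-90.0422) × (172/47992.5) = -0.3227…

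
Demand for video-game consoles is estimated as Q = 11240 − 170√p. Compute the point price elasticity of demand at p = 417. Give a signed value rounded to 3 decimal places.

dQ/dp = −170/(2√p) = -4.16247. At p = 417, Q = 7768.5.
Ed = (dQ/dp)·(p/Q) = (-4.16247) × (417/7768.5) = -0.22343…

-0.223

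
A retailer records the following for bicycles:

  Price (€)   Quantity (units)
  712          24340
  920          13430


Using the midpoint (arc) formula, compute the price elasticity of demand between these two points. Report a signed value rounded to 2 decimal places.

%ΔQ = (13430 − 24340) / [(24340 + 13430)/2] = -10910/18885 = -0.577707…
%ΔP = (920 − 712) / [(712 + 920)/2] = 208/816 = 0.254901…
Arc Ed = %ΔQ / %ΔP = (-10910/18885) / (208/816) = -2.2663…

-2.27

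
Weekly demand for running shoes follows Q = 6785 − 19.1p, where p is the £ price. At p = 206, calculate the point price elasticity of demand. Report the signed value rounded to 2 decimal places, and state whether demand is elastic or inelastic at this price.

dQ/dp = −19.1. At p = 206, Q = 6785 − 19.1(206) = 2850.4.
Ed = (dQ/dp)·(p/Q) = −19.1 × (206/2850.4) = -1.3803…
|Ed| = 1.38 > 1, so demand is elastic.

-1.38; elastic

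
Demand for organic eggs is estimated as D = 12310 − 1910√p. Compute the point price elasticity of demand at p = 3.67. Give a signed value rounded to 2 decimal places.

dD/dp = −1910/(2√p) = -498.506. At p = 3.67, D = 8650.97.
Ed = (dD/dp)·(p/D) = (-498.506) × (3.67/8650.97) = -0.2114…

-0.21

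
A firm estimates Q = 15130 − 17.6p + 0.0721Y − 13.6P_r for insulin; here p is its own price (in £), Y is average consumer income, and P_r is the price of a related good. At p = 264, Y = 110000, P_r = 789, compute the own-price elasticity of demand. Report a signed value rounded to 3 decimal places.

-0.605

At the given values, Q = 15130 − 17.6(264) + 0.0721(110000) − 13.6(789) = 7684.2.
∂Q/∂p = −17.6.
E = (-17.6) × (264/7684.2) = -0.60466…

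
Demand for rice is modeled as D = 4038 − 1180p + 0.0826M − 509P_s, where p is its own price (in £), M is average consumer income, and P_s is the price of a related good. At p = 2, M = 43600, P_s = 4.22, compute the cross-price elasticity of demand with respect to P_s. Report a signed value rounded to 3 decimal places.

-0.686

At the given values, D = 4038 − 1180(2) + 0.0826(43600) − 509(4.22) = 3131.38.
∂D/∂P_s = -509.
E = (-509) × (4.22/3131.38) = -0.68595…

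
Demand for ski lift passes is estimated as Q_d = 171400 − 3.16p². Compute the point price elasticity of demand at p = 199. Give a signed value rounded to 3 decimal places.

dQ_d/dp = −2·3.16·p = -1257.68. At p = 199, Q_d = 46260.84.
Ed = (dQ_d/dp)·(p/Q_d) = (-1257.68) × (199/46260.84) = -5.41015…

-5.410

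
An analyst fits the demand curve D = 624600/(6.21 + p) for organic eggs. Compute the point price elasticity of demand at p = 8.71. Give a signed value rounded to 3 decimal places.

-0.584

dD/dp = −624600/(6.21 + p)² = -2805.85. At p = 8.71, D = 41863.3.
Ed = (dD/dp)·(p/D) = (-2805.85) × (8.71/41863.3) = -0.58378…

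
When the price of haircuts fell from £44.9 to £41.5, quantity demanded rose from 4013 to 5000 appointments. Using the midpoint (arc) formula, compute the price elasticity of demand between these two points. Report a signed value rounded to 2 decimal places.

%ΔQ = (5000 − 4013) / [(4013 + 5000)/2] = 987/4506.5 = 0.219016…
%ΔP = (41.5 − 44.9) / [(44.9 + 41.5)/2] = -3.4/43.2 = -0.078703…
Arc Ed = %ΔQ / %ΔP = (987/4506.5) / (-3.4/43.2) = -2.7828…

-2.78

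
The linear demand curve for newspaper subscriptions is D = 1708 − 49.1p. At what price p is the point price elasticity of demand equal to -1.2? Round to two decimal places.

18.97

Ed = −49.1p/(1708 − 49.1p). Set this equal to -1.2:
49.1p = 1.2·(1708 − 49.1p) ⇒ 49.1p(1 + 1.2) = 1.2·1708
p = 1.2·1708 / (49.1·2.2) = 18.9742…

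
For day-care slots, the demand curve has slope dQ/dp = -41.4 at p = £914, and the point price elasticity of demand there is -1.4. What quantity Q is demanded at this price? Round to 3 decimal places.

27028.286

Ed = (dQ/dp)·(p/Q) ⇒ Q = (dQ/dp)·p/Ed = (-41.4)·914/(-1.4) = 27028.28571…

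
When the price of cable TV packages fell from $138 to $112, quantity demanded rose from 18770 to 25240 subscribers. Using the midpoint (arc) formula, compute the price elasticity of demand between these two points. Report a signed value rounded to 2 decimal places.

%ΔQ = (25240 − 18770) / [(18770 + 25240)/2] = 6470/22005 = 0.294024…
%ΔP = (112 − 138) / [(138 + 112)/2] = -26/125 = -0.208
Arc Ed = %ΔQ / %ΔP = (6470/22005) / (-26/125) = -1.4135…

-1.41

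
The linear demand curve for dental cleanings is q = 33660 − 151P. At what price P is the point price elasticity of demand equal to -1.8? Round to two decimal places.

Ed = −151P/(33660 − 151P). Set this equal to -1.8:
151P = 1.8·(33660 − 151P) ⇒ 151P(1 + 1.8) = 1.8·33660
P = 1.8·33660 / (151·2.8) = 143.3017…

143.30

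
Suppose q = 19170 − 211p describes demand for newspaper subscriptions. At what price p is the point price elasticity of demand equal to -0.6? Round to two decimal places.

Ed = −211p/(19170 − 211p). Set this equal to -0.6:
211p = 0.6·(19170 − 211p) ⇒ 211p(1 + 0.6) = 0.6·19170
p = 0.6·19170 / (211·1.6) = 34.0699…

34.07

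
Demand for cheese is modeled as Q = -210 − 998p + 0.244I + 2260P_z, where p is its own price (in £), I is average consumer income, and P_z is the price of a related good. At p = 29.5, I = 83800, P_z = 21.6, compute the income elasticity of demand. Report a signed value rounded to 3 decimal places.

At the given values, Q = -210 − 998(29.5) + 0.244(83800) + 2260(21.6) = 39612.2.
∂Q/∂I = 0.244.
E = (0.244) × (83800/39612.2) = 0.51618…

0.516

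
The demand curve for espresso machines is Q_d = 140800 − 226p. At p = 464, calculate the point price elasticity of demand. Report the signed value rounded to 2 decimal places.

-2.92

dQ_d/dp = −226. At p = 464, Q_d = 140800 − 226(464) = 35936.
Ed = (dQ_d/dp)·(p/Q_d) = −226 × (464/35936) = -2.9180…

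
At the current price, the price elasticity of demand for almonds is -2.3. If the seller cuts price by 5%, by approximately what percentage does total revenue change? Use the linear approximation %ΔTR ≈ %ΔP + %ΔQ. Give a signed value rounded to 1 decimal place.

+6.5%

%ΔQ ≈ Ed × %ΔP = (-2.3) × (-5%) = +11.5000%
%ΔTR ≈ %ΔP + %ΔQ = (-5%) + (+11.5000%) = +6.5000%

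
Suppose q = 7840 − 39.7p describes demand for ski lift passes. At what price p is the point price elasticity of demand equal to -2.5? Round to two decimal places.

Ed = −39.7p/(7840 − 39.7p). Set this equal to -2.5:
39.7p = 2.5·(7840 − 39.7p) ⇒ 39.7p(1 + 2.5) = 2.5·7840
p = 2.5·7840 / (39.7·3.5) = 141.0579…

141.06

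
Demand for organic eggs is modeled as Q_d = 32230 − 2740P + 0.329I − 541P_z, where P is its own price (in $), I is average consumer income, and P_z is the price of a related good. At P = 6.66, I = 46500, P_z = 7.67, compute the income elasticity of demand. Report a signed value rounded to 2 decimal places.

At the given values, Q_d = 32230 − 2740(6.66) + 0.329(46500) − 541(7.67) = 25130.63.
∂Q_d/∂I = 0.329.
E = (0.329) × (46500/25130.63) = 0.6087…

0.61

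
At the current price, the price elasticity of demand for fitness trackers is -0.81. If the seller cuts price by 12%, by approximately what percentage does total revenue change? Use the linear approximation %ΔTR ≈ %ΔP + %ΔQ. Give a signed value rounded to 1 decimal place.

-2.3%

%ΔQ ≈ Ed × %ΔP = (-0.81) × (-12%) = +9.7200%
%ΔTR ≈ %ΔP + %ΔQ = (-12%) + (+9.7200%) = -2.2800%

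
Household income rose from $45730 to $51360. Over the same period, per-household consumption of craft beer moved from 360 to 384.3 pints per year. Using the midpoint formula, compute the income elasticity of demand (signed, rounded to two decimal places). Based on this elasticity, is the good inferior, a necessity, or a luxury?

0.56; necessity

%ΔQ = (384.3 − 360)/[( 360 + 384.3)/2] = 24.3/372.15 = 0.065296…
%ΔIncome = (51360 − 45730)/[( 45730 + 51360)/2] = 5630/48545 = 0.115974…
E_income = (24.3/372.15) / (5630/48545) = 0.5630…
0 < E_income < 1 ⇒ normal good, necessity.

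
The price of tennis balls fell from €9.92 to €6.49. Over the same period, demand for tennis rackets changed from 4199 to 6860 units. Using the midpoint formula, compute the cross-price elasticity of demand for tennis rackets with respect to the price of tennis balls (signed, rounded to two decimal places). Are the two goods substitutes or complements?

%ΔQ_{tennis rackets} = (6860 − 4199)/avg = 2661/5529.5 = 0.481237…
%ΔP_{tennis balls} = (6.49 − 9.92)/avg = -3.43/8.205 = -0.418037…
E_cross = (2661/5529.5) / (-3.43/8.205) = -1.1511…
E_cross < 0 ⇒ the goods are complements.

-1.15; complements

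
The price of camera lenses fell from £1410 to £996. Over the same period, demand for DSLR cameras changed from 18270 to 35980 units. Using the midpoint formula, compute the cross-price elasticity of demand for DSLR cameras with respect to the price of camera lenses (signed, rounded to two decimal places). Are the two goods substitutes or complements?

-1.90; complements

%ΔQ_{DSLR cameras} = (35980 − 18270)/avg = 17710/27125 = 0.652903…
%ΔP_{camera lenses} = (996 − 1410)/avg = -414/1203 = -0.344139…
E_cross = (17710/27125) / (-414/1203) = -1.8972…
E_cross < 0 ⇒ the goods are complements.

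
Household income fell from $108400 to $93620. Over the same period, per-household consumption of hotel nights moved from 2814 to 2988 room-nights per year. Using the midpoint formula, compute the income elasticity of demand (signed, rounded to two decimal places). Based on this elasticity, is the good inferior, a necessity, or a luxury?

-0.41; inferior

%ΔQ = (2988 − 2814)/[( 2814 + 2988)/2] = 174/2901 = 0.059979…
%ΔIncome = (93620 − 108400)/[( 108400 + 93620)/2] = -14780/101010 = -0.146322…
E_income = (174/2901) / (-14780/101010) = -0.4099…
E_income < 0 ⇒ inferior good.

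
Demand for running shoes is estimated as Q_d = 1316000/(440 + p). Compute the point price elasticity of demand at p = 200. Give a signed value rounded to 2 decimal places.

dQ_d/dp = −1316000/(440 + p)² = -3.21289. At p = 200, Q_d = 2056.25.
Ed = (dQ_d/dp)·(p/Q_d) = (-3.21289) × (200/2056.25) = -0.3125

-0.31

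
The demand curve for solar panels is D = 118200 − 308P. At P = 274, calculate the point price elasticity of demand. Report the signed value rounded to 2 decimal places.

dD/dP = −308. At P = 274, D = 118200 − 308(274) = 33808.
Ed = (dD/dP)·(P/D) = −308 × (274/33808) = -2.4962…

-2.50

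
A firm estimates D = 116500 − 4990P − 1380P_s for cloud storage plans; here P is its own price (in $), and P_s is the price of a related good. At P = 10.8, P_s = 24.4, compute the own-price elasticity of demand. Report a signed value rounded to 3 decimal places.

At the given values, D = 116500 − 4990(10.8) − 1380(24.4) = 28936.
∂D/∂P = −4990.
E = (-4990) × (10.8/28936) = -1.86245…

-1.862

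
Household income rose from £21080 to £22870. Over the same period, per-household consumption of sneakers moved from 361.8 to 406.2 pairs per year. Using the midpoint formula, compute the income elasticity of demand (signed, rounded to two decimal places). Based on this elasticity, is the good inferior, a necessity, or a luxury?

%ΔQ = (406.2 − 361.8)/[( 361.8 + 406.2)/2] = 44.4/384 = 0.115625
%ΔIncome = (22870 − 21080)/[( 21080 + 22870)/2] = 1790/21975 = 0.081456…
E_income = (44.4/384) / (1790/21975) = 1.4194…
E_income > 1 ⇒ normal good, luxury.

1.42; luxury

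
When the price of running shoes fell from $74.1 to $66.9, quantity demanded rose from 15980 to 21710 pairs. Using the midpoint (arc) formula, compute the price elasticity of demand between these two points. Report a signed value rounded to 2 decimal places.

-2.98

%ΔQ = (21710 − 15980) / [(15980 + 21710)/2] = 5730/18845 = 0.304059…
%ΔP = (66.9 − 74.1) / [(74.1 + 66.9)/2] = -7.2/70.5 = -0.102127…
Arc Ed = %ΔQ / %ΔP = (5730/18845) / (-7.2/70.5) = -2.9772…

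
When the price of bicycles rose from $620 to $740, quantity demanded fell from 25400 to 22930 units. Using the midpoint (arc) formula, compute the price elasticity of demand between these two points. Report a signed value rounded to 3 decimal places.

%ΔQ = (22930 − 25400) / [(25400 + 22930)/2] = -2470/24165 = -0.102213…
%ΔP = (740 − 620) / [(620 + 740)/2] = 120/680 = 0.176470…
Arc Ed = %ΔQ / %ΔP = (-2470/24165) / (120/680) = -0.57921…

-0.579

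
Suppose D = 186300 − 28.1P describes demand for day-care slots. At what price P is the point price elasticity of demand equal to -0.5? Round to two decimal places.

Ed = −28.1P/(186300 − 28.1P). Set this equal to -0.5:
28.1P = 0.5·(186300 − 28.1P) ⇒ 28.1P(1 + 0.5) = 0.5·186300
P = 0.5·186300 / (28.1·1.5) = 2209.9644…

2209.96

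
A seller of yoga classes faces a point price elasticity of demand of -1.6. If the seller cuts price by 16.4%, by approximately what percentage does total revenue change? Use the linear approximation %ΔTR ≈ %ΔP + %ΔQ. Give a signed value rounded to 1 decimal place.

+9.8%

%ΔQ ≈ Ed × %ΔP = (-1.6) × (-16.4%) = +26.2400%
%ΔTR ≈ %ΔP + %ΔQ = (-16.4%) + (+26.2400%) = +9.8400%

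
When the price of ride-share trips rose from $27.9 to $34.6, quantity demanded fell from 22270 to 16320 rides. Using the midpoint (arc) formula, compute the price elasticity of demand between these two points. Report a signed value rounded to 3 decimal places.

-1.438

%ΔQ = (16320 − 22270) / [(22270 + 16320)/2] = -5950/19295 = -0.308370…
%ΔP = (34.6 − 27.9) / [(27.9 + 34.6)/2] = 6.7/31.25 = 0.2144
Arc Ed = %ΔQ / %ΔP = (-5950/19295) / (6.7/31.25) = -1.43829…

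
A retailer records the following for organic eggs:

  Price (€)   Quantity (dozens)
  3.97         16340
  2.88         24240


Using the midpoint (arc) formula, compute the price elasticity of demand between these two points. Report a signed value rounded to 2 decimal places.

%ΔQ = (24240 − 16340) / [(16340 + 24240)/2] = 7900/20290 = 0.389354…
%ΔP = (2.88 − 3.97) / [(3.97 + 2.88)/2] = -1.09/3.425 = -0.318248…
Arc Ed = %ΔQ / %ΔP = (7900/20290) / (-1.09/3.425) = -1.2234…

-1.22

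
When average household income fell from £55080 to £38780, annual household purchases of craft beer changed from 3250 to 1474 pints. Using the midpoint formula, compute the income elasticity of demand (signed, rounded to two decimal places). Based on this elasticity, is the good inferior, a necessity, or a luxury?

%ΔQ = (1474 − 3250)/[( 3250 + 1474)/2] = -1776/2362 = -0.751905…
%ΔIncome = (38780 − 55080)/[( 55080 + 38780)/2] = -16300/46930 = -0.347325…
E_income = (-1776/2362) / (-16300/46930) = 2.1648…
E_income > 1 ⇒ normal good, luxury.

2.16; luxury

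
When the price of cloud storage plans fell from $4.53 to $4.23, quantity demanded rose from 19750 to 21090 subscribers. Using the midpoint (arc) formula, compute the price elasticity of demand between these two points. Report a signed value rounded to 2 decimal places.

%ΔQ = (21090 − 19750) / [(19750 + 21090)/2] = 1340/20420 = 0.065621…
%ΔP = (4.23 − 4.53) / [(4.53 + 4.23)/2] = -0.3/4.38 = -0.068493…
Arc Ed = %ΔQ / %ΔP = (1340/20420) / (-0.3/4.38) = -0.9580…

-0.96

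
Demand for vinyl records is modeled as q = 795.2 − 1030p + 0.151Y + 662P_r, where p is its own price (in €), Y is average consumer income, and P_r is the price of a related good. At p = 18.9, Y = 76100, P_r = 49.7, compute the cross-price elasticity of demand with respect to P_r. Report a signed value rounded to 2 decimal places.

At the given values, q = 795.2 − 1030(18.9) + 0.151(76100) + 662(49.7) = 25720.7.
∂q/∂P_r = 662.
E = (662) × (49.7/25720.7) = 1.2791…

1.28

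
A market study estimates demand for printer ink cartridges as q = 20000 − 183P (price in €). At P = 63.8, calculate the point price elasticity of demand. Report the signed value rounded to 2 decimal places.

dq/dP = −183. At P = 63.8, q = 20000 − 183(63.8) = 8324.6.
Ed = (dq/dP)·(P/q) = −183 × (63.8/8324.6) = -1.4025…

-1.40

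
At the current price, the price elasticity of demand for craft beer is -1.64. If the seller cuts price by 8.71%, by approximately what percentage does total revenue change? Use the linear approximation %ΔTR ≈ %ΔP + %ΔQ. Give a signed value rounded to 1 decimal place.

+5.6%

%ΔQ ≈ Ed × %ΔP = (-1.64) × (-8.71%) = +14.2844%
%ΔTR ≈ %ΔP + %ΔQ = (-8.71%) + (+14.2844%) = +5.5744%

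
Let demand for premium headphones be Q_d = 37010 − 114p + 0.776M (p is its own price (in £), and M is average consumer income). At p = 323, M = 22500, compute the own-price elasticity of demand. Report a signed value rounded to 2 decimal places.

-2.09

At the given values, Q_d = 37010 − 114(323) + 0.776(22500) = 17648.
∂Q_d/∂p = −114.
E = (-114) × (323/17648) = -2.0864…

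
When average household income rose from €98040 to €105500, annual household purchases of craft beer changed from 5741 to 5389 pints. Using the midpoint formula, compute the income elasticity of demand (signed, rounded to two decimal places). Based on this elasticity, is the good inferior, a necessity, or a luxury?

-0.86; inferior

%ΔQ = (5389 − 5741)/[( 5741 + 5389)/2] = -352/5565 = -0.063252…
%ΔIncome = (105500 − 98040)/[( 98040 + 105500)/2] = 7460/101770 = 0.073302…
E_income = (-352/5565) / (7460/101770) = -0.8628…
E_income < 0 ⇒ inferior good.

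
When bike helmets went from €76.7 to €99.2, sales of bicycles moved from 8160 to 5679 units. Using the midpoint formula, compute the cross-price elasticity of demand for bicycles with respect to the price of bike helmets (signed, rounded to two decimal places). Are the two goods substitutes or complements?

%ΔQ_{bicycles} = (5679 − 8160)/avg = -2481/6919.5 = -0.358551…
%ΔP_{bike helmets} = (99.2 − 76.7)/avg = 22.5/87.95 = 0.255827…
E_cross = (-2481/6919.5) / (22.5/87.95) = -1.4015…
E_cross < 0 ⇒ the goods are complements.

-1.40; complements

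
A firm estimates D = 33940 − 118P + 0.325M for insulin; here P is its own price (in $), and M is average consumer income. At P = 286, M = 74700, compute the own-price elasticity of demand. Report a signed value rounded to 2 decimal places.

-1.38

At the given values, D = 33940 − 118(286) + 0.325(74700) = 24469.5.
∂D/∂P = −118.
E = (-118) × (286/24469.5) = -1.3791…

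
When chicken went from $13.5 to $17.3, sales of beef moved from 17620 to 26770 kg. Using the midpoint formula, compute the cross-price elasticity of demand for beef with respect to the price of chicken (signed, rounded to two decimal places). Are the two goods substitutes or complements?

1.67; substitutes

%ΔQ_{beef} = (26770 − 17620)/avg = 9150/22195 = 0.412255…
%ΔP_{chicken} = (17.3 − 13.5)/avg = 3.8/15.4 = 0.246753…
E_cross = (9150/22195) / (3.8/15.4) = 1.6707…
E_cross > 0 ⇒ the goods are substitutes.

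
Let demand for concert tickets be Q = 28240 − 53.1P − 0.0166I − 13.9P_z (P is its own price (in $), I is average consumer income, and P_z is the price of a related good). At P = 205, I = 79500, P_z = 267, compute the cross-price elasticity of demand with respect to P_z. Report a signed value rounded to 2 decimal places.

-0.30

At the given values, Q = 28240 − 53.1(205) − 0.0166(79500) − 13.9(267) = 12323.5.
∂Q/∂P_z = -13.9.
E = (-13.9) × (267/12323.5) = -0.3011…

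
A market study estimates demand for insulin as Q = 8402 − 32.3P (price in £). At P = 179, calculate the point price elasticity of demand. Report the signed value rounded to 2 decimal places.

-2.21

dQ/dP = −32.3. At P = 179, Q = 8402 − 32.3(179) = 2620.3.
Ed = (dQ/dP)·(P/Q) = −32.3 × (179/2620.3) = -2.2065…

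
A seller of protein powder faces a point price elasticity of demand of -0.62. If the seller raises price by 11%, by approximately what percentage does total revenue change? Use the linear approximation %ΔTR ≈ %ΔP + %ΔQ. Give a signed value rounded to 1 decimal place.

+4.2%

%ΔQ ≈ Ed × %ΔP = (-0.62) × (+11%) = -6.8200%
%ΔTR ≈ %ΔP + %ΔQ = (+11%) + (-6.8200%) = +4.1800%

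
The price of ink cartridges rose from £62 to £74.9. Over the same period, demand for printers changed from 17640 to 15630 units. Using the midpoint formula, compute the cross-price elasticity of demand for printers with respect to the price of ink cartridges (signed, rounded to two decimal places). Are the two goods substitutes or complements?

%ΔQ_{printers} = (15630 − 17640)/avg = -2010/16635 = -0.120829…
%ΔP_{ink cartridges} = (74.9 − 62)/avg = 12.9/68.45 = 0.188458…
E_cross = (-2010/16635) / (12.9/68.45) = -0.6411…
E_cross < 0 ⇒ the goods are complements.

-0.64; complements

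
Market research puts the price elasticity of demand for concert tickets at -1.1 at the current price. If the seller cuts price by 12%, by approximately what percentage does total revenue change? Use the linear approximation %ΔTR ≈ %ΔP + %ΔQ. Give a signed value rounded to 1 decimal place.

%ΔQ ≈ Ed × %ΔP = (-1.1) × (-12%) = +13.2000%
%ΔTR ≈ %ΔP + %ΔQ = (-12%) + (+13.2000%) = +1.2000%

+1.2%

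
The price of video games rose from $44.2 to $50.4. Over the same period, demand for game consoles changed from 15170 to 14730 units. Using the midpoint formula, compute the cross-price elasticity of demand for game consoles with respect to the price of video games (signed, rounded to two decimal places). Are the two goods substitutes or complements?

-0.22; complements

%ΔQ_{game consoles} = (14730 − 15170)/avg = -440/14950 = -0.029431…
%ΔP_{video games} = (50.4 − 44.2)/avg = 6.2/47.3 = 0.131078…
E_cross = (-440/14950) / (6.2/47.3) = -0.2245…
E_cross < 0 ⇒ the goods are complements.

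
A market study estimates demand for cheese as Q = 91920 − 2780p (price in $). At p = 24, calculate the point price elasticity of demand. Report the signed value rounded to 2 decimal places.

dQ/dp = −2780. At p = 24, Q = 91920 − 2780(24) = 25200.
Ed = (dQ/dp)·(p/Q) = −2780 × (24/25200) = -2.6476…

-2.65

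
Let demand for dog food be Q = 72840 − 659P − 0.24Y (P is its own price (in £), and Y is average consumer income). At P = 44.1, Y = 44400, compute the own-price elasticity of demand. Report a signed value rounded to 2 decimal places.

At the given values, Q = 72840 − 659(44.1) − 0.24(44400) = 33122.1.
∂Q/∂P = −659.
E = (-659) × (44.1/33122.1) = -0.8774…

-0.88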